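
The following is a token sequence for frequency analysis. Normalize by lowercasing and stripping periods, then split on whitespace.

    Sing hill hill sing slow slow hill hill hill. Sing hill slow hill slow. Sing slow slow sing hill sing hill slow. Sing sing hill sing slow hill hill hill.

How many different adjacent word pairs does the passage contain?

30 tokens → 29 bigram windows in total.
Repeated bigrams (each contributes count−1 duplicates):
  hill hill: 5
  sing hill: 5
  hill sing: 4
  hill slow: 3
  sing slow: 3
  slow hill: 3
  slow sing: 3
  slow slow: 2
20 duplicate windows → 29 − 20 = 9 distinct.

9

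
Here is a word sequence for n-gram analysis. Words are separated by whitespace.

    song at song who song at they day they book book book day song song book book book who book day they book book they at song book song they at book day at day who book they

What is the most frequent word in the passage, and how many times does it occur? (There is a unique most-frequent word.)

Unigram frequencies (highest first):
  book: 12
  song: 7
  they: 6
  at: 5
  day: 5
  who: 3

"book", 12 times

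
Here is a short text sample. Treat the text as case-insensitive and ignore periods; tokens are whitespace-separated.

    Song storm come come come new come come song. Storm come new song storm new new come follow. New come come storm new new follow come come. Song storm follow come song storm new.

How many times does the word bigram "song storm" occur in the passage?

5

Scanning the 33 overlapping bigram windows for "song storm":
  position 1–2: song storm
  position 9–10: song storm
  position 13–14: song storm
  position 28–29: song storm
  position 32–33: song storm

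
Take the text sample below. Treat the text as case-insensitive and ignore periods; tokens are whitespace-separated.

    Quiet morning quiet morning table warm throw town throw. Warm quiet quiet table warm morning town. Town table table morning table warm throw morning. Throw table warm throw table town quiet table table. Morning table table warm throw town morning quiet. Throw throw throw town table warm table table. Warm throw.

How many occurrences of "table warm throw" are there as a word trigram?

Scanning the 49 overlapping trigram windows for "table warm throw":
  position 5–7: table warm throw
  position 21–23: table warm throw
  position 26–28: table warm throw
  position 36–38: table warm throw
  position 49–51: table warm throw

5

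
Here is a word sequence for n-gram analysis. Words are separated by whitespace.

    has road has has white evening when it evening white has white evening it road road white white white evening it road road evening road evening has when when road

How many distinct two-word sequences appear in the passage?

30 tokens → 29 bigram windows in total.
Repeated bigrams (each contributes count−1 duplicates):
  white evening: 3
  evening it: 2
  has white: 2
  it road: 2
  road evening: 2
  road road: 2
  white white: 2
8 duplicate windows → 29 − 8 = 21 distinct.

21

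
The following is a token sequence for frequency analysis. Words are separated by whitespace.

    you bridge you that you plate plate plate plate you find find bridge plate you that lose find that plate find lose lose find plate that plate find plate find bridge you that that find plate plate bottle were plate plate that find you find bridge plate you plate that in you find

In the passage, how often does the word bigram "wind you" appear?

Scanning the 52 overlapping bigram windows for "wind you":
  (none found)

0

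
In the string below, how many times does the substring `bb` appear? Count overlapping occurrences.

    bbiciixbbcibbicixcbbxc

4

Sliding a length-2 window over the 22 characters (21 positions):
  position 1–2: bb
  position 8–9: bb
  position 12–13: bb
  position 19–20: bb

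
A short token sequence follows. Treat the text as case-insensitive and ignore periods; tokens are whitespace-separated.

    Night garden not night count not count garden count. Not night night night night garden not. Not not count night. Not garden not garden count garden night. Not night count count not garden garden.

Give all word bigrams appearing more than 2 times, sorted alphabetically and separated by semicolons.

count not; garden not; night night; not garden; not night

Bigram counts meeting the condition (more than 2 times):
  count not: 3
  garden not: 3
  night night: 3
  not garden: 3
  not night: 3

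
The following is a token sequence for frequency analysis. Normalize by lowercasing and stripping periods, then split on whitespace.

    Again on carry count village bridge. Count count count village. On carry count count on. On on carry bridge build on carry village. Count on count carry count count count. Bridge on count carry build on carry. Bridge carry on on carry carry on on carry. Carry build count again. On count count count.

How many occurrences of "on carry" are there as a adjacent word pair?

7

Scanning the 53 overlapping bigram windows for "on carry":
  position 2–3: on carry
  position 11–12: on carry
  position 17–18: on carry
  position 21–22: on carry
  position 36–37: on carry
  position 41–42: on carry
  position 45–46: on carry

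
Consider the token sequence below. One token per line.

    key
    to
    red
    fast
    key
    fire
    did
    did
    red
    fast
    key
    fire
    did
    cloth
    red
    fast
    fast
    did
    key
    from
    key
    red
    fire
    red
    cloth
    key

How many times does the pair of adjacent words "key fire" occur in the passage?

2

Scanning the 25 overlapping bigram windows for "key fire":
  position 5–6: key fire
  position 11–12: key fire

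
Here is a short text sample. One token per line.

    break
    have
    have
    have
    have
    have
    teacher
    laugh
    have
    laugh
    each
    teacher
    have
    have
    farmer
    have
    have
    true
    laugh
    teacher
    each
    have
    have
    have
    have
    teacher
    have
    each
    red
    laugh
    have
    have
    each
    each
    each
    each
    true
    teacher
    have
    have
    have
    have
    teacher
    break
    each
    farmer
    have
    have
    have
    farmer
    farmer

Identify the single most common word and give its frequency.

Unigram frequencies (highest first):
  have: 24
  each: 8
  teacher: 6
  laugh: 4
  farmer: 4
  break: 2
  … (2 more, each ≤ 2)

"have", 24 times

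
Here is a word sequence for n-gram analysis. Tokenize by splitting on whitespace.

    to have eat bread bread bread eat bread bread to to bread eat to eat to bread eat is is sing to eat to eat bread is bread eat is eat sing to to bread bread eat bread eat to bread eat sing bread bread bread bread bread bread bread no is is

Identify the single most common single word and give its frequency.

Unigram frequencies (highest first):
  bread: 20
  eat: 12
  to: 10
  is: 6
  sing: 3
  have: 1
  … (1 more, each ≤ 1)

"bread", 20 times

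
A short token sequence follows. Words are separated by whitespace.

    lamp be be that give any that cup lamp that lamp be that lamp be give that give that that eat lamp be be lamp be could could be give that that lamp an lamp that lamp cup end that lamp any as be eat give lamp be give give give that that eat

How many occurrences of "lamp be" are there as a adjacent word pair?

6

Scanning the 53 overlapping bigram windows for "lamp be":
  position 1–2: lamp be
  position 11–12: lamp be
  position 14–15: lamp be
  position 22–23: lamp be
  position 25–26: lamp be
  position 47–48: lamp be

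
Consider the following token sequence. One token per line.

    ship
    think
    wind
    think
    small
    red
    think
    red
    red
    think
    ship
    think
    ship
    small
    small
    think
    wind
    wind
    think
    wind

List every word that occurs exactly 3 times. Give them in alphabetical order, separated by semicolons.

Unigram counts meeting the condition (exactly 3 times):
  red: 3
  ship: 3
  small: 3

red; ship; small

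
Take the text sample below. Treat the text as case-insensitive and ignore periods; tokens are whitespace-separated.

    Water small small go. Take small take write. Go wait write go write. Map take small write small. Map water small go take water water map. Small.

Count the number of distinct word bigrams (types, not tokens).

21

27 tokens → 26 bigram windows in total.
Repeated bigrams (each contributes count−1 duplicates):
  go take: 2
  small go: 2
  take small: 2
  water small: 2
  write go: 2
5 duplicate windows → 26 − 5 = 21 distinct.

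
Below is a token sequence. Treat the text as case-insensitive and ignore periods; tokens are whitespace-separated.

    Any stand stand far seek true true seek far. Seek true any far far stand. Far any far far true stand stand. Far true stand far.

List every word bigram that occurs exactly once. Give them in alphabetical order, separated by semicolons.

Bigram counts meeting the condition (exactly once):
  any stand: 1
  far any: 1
  far stand: 1
  seek far: 1
  true any: 1
  true seek: 1
  true true: 1

any stand; far any; far stand; seek far; true any; true seek; true true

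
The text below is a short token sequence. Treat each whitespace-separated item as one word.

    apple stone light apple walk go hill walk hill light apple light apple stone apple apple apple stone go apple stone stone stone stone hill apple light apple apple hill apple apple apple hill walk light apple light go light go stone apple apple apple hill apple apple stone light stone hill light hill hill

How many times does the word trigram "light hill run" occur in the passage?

0

Scanning the 53 overlapping trigram windows for "light hill run":
  (none found)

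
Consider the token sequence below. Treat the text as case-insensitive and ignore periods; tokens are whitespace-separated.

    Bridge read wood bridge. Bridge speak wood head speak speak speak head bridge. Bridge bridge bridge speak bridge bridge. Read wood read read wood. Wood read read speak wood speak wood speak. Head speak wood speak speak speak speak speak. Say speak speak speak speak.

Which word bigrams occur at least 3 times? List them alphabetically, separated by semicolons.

bridge bridge; read wood; speak speak; speak wood; wood speak

Bigram counts meeting the condition (at least 3 times):
  bridge bridge: 5
  read wood: 3
  speak speak: 9
  speak wood: 4
  wood speak: 3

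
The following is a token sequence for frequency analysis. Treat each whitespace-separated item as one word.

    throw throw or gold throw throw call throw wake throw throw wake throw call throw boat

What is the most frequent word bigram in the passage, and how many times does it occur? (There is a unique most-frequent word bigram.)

Bigram frequencies (highest first):
  throw throw: 3
  throw call: 2
  call throw: 2
  throw wake: 2
  wake throw: 2
  throw or: 1
  … (3 more, each ≤ 1)

"throw throw", 3 times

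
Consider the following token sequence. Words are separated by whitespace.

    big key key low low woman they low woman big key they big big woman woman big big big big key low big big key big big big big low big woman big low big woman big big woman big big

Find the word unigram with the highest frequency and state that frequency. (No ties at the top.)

"big", 21 times

Unigram frequencies (highest first):
  big: 21
  woman: 7
  low: 6
  key: 5
  they: 2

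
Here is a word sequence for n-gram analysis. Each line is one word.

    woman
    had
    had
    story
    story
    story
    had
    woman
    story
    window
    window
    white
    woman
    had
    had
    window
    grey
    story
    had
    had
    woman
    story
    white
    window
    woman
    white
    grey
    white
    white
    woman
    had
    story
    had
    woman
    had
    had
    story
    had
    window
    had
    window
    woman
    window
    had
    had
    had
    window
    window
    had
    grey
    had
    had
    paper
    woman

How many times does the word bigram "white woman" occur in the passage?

Scanning the 53 overlapping bigram windows for "white woman":
  position 12–13: white woman
  position 29–30: white woman

2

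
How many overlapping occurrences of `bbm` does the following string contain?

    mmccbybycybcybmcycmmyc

0

Sliding a length-3 window over the 22 characters (20 positions):
  (no match at any position)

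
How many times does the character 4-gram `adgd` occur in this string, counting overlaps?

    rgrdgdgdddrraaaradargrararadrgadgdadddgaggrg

Sliding a length-4 window over the 44 characters (41 positions):
  position 31–34: adgd

1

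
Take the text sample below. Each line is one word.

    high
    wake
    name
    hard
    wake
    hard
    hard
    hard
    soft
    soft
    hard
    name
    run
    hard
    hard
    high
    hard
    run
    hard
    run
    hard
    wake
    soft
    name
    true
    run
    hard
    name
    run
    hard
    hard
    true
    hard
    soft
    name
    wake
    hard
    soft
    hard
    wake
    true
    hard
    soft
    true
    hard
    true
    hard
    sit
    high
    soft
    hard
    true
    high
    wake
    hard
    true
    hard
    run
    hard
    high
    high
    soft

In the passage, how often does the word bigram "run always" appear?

Scanning the 61 overlapping bigram windows for "run always":
  (none found)

0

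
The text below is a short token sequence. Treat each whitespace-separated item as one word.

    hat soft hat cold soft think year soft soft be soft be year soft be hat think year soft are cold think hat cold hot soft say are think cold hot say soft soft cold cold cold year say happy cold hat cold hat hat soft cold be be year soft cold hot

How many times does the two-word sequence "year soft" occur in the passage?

4

Scanning the 52 overlapping bigram windows for "year soft":
  position 7–8: year soft
  position 13–14: year soft
  position 18–19: year soft
  position 50–51: year soft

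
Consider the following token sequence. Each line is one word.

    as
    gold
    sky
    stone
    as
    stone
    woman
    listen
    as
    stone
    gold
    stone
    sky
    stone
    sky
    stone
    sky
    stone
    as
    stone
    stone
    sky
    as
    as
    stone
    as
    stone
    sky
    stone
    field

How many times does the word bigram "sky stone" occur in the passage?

5

Scanning the 29 overlapping bigram windows for "sky stone":
  position 3–4: sky stone
  position 13–14: sky stone
  position 15–16: sky stone
  position 17–18: sky stone
  position 28–29: sky stone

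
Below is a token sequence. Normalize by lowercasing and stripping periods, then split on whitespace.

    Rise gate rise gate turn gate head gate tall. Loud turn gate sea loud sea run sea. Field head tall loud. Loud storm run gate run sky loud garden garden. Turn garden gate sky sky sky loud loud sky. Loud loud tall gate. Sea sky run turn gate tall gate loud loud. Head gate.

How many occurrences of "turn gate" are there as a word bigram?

3

Scanning the 53 overlapping bigram windows for "turn gate":
  position 5–6: turn gate
  position 11–12: turn gate
  position 47–48: turn gate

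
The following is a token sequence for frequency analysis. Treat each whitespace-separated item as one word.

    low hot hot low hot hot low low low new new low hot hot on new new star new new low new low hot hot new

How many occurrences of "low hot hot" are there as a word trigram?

Scanning the 24 overlapping trigram windows for "low hot hot":
  position 1–3: low hot hot
  position 4–6: low hot hot
  position 12–14: low hot hot
  position 23–25: low hot hot

4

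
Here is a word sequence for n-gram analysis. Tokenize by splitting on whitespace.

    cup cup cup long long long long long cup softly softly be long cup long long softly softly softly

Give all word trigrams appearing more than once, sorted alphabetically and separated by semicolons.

cup long long; long long long

Trigram counts meeting the condition (more than once):
  cup long long: 2
  long long long: 3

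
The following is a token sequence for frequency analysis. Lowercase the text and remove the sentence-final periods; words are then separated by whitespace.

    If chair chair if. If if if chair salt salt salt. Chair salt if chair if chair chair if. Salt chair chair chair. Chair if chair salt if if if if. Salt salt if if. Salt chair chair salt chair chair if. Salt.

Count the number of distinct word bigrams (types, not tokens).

9

43 tokens → 42 bigram windows in total.
Repeated bigrams (each contributes count−1 duplicates):
  chair chair: 7
  if if: 7
  chair if: 5
  if chair: 5
  chair salt: 4
  if salt: 4
  salt chair: 4
  salt if: 3
  … (1 more repeated)
33 duplicate windows → 42 − 33 = 9 distinct.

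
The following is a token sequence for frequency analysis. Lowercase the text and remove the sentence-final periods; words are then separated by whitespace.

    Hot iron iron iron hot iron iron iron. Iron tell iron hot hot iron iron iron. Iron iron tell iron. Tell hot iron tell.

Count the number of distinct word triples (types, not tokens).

24 tokens → 22 trigram windows in total.
Repeated trigrams (each contributes count−1 duplicates):
  iron iron iron: 6
  hot iron iron: 3
  iron iron tell: 2
  iron tell iron: 2
9 duplicate windows → 22 − 9 = 13 distinct.

13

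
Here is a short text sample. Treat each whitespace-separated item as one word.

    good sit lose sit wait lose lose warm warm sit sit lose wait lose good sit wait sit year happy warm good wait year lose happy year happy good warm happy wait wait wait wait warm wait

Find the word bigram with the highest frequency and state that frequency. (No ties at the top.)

Bigram frequencies (highest first):
  wait wait: 3
  good sit: 2
  sit lose: 2
  sit wait: 2
  wait lose: 2
  year happy: 2
  … (23 more, each ≤ 1)

"wait wait", 3 times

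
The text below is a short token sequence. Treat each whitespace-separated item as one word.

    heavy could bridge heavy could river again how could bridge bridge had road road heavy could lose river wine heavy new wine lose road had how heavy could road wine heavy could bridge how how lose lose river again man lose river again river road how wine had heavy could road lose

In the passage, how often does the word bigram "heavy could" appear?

Scanning the 51 overlapping bigram windows for "heavy could":
  position 1–2: heavy could
  position 4–5: heavy could
  position 15–16: heavy could
  position 27–28: heavy could
  position 31–32: heavy could
  position 49–50: heavy could

6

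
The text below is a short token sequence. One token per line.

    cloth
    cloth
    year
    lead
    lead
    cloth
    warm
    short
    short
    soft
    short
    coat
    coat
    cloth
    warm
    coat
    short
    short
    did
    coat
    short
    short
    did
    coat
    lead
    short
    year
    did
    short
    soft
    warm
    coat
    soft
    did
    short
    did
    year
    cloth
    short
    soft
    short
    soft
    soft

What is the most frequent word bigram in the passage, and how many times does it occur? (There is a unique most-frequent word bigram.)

Bigram frequencies (highest first):
  short soft: 4
  short short: 3
  short did: 3
  cloth warm: 2
  soft short: 2
  warm coat: 2
  … (23 more, each ≤ 2)

"short soft", 4 times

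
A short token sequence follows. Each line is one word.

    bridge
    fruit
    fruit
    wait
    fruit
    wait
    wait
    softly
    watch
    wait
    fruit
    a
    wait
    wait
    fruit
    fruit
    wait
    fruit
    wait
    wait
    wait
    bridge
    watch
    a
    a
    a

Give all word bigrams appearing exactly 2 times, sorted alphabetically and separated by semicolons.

Bigram counts meeting the condition (exactly 2 times):
  a a: 2
  fruit fruit: 2

a a; fruit fruit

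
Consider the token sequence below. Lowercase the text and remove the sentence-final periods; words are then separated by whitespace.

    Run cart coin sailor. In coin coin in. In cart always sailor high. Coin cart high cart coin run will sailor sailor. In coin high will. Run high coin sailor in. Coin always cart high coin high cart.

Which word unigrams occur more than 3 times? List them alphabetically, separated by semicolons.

cart; coin; high; in; sailor

Unigram counts meeting the condition (more than 3 times):
  cart: 6
  coin: 9
  high: 6
  in: 5
  sailor: 5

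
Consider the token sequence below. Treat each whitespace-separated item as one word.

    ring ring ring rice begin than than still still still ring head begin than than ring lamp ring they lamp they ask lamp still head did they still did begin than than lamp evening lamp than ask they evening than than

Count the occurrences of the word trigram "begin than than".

3

Scanning the 39 overlapping trigram windows for "begin than than":
  position 5–7: begin than than
  position 13–15: begin than than
  position 30–32: begin than than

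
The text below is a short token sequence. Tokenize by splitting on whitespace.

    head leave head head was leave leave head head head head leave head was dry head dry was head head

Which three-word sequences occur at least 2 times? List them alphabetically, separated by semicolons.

Trigram counts meeting the condition (at least 2 times):
  head head head: 2
  head leave head: 2
  leave head head: 2

head head head; head leave head; leave head head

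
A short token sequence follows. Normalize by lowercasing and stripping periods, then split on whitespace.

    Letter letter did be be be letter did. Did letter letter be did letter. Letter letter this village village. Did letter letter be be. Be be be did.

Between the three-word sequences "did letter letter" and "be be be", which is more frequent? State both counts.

"did letter letter": 3 occurrences
"be be be": 4 occurrences

"be be be" (4 vs 3)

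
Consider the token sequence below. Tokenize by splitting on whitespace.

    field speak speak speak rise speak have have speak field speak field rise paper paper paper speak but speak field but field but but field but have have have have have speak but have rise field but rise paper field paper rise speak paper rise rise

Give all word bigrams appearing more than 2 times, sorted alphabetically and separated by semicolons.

field but; have have; speak field

Bigram counts meeting the condition (more than 2 times):
  field but: 4
  have have: 5
  speak field: 3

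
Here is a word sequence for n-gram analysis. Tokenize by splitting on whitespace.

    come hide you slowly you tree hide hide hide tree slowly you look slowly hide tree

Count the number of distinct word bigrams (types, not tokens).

12

16 tokens → 15 bigram windows in total.
Repeated bigrams (each contributes count−1 duplicates):
  hide hide: 2
  hide tree: 2
  slowly you: 2
3 duplicate windows → 15 − 3 = 12 distinct.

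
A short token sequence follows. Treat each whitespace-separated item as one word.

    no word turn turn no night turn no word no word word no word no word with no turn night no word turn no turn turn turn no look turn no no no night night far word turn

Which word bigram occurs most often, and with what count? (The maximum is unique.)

"no word", 6 times

Bigram frequencies (highest first):
  no word: 6
  turn no: 5
  word turn: 3
  turn turn: 3
  word no: 3
  no night: 2
  … (13 more, each ≤ 2)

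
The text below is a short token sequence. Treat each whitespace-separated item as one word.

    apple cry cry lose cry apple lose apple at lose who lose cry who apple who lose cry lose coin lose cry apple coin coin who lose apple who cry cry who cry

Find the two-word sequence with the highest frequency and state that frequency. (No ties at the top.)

"lose cry", 4 times

Bigram frequencies (highest first):
  lose cry: 4
  who lose: 3
  cry cry: 2
  cry lose: 2
  cry apple: 2
  lose apple: 2
  … (14 more, each ≤ 2)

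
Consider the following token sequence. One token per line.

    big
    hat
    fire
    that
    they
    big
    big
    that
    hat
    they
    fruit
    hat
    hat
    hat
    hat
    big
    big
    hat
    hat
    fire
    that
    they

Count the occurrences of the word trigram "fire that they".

2

Scanning the 20 overlapping trigram windows for "fire that they":
  position 3–5: fire that they
  position 20–22: fire that they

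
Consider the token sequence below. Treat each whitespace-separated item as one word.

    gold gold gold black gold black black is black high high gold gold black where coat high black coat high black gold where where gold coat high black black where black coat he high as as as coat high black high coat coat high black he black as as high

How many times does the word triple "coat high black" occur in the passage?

5

Scanning the 48 overlapping trigram windows for "coat high black":
  position 16–18: coat high black
  position 19–21: coat high black
  position 26–28: coat high black
  position 38–40: coat high black
  position 43–45: coat high black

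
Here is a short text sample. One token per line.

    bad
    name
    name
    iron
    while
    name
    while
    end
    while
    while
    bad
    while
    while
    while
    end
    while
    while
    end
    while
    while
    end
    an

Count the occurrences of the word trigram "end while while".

3

Scanning the 20 overlapping trigram windows for "end while while":
  position 8–10: end while while
  position 15–17: end while while
  position 18–20: end while while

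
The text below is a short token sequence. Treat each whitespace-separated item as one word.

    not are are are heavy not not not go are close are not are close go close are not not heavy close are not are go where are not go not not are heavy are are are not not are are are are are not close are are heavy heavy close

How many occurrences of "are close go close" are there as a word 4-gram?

Scanning the 48 overlapping 4-gram windows for "are close go close":
  position 14–17: are close go close

1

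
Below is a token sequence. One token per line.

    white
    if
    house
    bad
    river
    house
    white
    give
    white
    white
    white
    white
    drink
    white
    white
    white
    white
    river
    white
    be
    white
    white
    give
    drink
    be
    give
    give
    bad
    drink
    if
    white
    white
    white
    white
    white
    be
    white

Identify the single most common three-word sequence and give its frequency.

"white white white", 7 times

Trigram frequencies (highest first):
  white white white: 7
  white be white: 2
  white if house: 1
  if house bad: 1
  house bad river: 1
  bad river house: 1
  … (22 more, each ≤ 1)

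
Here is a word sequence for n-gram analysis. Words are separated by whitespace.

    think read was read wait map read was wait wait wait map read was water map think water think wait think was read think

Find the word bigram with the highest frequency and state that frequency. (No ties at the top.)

Bigram frequencies (highest first):
  read was: 3
  was read: 2
  wait map: 2
  map read: 2
  wait wait: 2
  think read: 1
  … (11 more, each ≤ 1)

"read was", 3 times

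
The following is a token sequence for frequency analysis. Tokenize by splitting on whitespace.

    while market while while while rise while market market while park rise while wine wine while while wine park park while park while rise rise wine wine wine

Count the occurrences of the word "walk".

Scanning the 28 tokens for "walk":
  (none found)

0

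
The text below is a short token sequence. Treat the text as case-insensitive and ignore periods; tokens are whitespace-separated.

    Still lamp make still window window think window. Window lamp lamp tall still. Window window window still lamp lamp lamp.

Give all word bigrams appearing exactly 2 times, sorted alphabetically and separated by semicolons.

Bigram counts meeting the condition (exactly 2 times):
  still lamp: 2
  still window: 2

still lamp; still window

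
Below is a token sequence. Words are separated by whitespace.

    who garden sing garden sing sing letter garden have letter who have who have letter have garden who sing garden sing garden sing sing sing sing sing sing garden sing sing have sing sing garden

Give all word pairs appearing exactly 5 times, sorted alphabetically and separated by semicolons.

garden sing; sing garden

Bigram counts meeting the condition (exactly 5 times):
  garden sing: 5
  sing garden: 5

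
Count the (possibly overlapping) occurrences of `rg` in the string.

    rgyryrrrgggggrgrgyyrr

Sliding a length-2 window over the 21 characters (20 positions):
  position 1–2: rg
  position 8–9: rg
  position 14–15: rg
  position 16–17: rg

4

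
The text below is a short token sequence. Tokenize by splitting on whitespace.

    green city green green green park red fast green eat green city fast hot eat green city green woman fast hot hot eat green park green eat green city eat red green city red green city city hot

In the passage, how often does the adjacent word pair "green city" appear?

6

Scanning the 37 overlapping bigram windows for "green city":
  position 1–2: green city
  position 11–12: green city
  position 16–17: green city
  position 28–29: green city
  position 32–33: green city
  position 35–36: green city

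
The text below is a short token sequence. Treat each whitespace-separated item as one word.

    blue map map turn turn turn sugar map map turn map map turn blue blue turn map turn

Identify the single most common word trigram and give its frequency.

"map map turn", 3 times

Trigram frequencies (highest first):
  map map turn: 3
  blue map map: 1
  map turn turn: 1
  turn turn turn: 1
  turn turn sugar: 1
  turn sugar map: 1
  … (8 more, each ≤ 1)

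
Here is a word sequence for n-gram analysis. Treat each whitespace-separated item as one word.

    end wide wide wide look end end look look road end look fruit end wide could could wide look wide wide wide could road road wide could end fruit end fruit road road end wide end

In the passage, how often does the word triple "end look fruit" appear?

1

Scanning the 34 overlapping trigram windows for "end look fruit":
  position 11–13: end look fruit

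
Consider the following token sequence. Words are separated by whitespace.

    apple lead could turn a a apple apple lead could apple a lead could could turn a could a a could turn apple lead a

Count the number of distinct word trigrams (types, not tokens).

21

25 tokens → 23 trigram windows in total.
Repeated trigrams (each contributes count−1 duplicates):
  apple lead could: 2
  could turn a: 2
2 duplicate windows → 23 − 2 = 21 distinct.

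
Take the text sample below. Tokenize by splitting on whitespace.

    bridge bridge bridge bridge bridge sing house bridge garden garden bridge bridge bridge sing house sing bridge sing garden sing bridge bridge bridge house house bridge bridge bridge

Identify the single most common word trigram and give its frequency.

"bridge bridge bridge", 6 times

Trigram frequencies (highest first):
  bridge bridge bridge: 6
  bridge bridge sing: 2
  bridge sing house: 2
  sing house bridge: 1
  house bridge garden: 1
  bridge garden garden: 1
  … (13 more, each ≤ 1)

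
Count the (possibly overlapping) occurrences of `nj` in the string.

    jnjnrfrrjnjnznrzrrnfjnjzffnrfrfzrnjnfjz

Sliding a length-2 window over the 39 characters (38 positions):
  position 2–3: nj
  position 10–11: nj
  position 22–23: nj
  position 34–35: nj

4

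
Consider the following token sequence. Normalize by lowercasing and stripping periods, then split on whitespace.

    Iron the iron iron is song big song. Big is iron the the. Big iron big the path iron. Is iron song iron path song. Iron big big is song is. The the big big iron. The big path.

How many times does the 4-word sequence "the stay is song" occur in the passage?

Scanning the 36 overlapping 4-gram windows for "the stay is song":
  (none found)

0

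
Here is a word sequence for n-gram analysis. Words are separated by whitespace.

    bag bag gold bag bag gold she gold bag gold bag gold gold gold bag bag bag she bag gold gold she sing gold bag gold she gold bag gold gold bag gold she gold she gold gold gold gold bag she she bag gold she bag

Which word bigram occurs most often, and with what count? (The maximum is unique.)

"bag gold", 9 times

Bigram frequencies (highest first):
  bag gold: 9
  gold bag: 8
  gold gold: 7
  gold she: 6
  bag bag: 4
  she gold: 4
  … (5 more, each ≤ 3)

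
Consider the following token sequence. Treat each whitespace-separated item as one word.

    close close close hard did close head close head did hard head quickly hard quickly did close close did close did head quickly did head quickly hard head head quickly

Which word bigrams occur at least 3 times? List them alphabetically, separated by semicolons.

close close; did close; head quickly

Bigram counts meeting the condition (at least 3 times):
  close close: 3
  did close: 3
  head quickly: 4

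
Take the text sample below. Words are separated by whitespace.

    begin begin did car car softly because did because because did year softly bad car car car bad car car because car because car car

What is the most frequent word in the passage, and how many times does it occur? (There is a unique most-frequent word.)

Unigram frequencies (highest first):
  car: 10
  because: 5
  did: 3
  begin: 2
  softly: 2
  bad: 2
  … (1 more, each ≤ 1)

"car", 10 times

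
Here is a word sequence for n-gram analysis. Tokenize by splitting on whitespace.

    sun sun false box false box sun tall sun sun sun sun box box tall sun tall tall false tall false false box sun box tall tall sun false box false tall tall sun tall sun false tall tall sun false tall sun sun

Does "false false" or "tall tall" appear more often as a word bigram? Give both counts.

"tall tall" (4 vs 1)

"false false": 1 occurrence
"tall tall": 4 occurrences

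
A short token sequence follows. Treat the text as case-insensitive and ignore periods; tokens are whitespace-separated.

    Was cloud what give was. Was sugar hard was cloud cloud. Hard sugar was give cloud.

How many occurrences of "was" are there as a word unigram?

5

Scanning the 16 tokens for "was":
  position 1: was
  position 5: was
  position 6: was
  position 9: was
  position 14: was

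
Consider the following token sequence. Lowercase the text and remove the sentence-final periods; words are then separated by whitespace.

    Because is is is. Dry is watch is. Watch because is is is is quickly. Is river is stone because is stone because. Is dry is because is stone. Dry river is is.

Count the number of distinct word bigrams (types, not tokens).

16

33 tokens → 32 bigram windows in total.
Repeated bigrams (each contributes count−1 duplicates):
  is is: 6
  because is: 5
  is stone: 3
  dry is: 2
  is dry: 2
  is watch: 2
  river is: 2
  stone because: 2
16 duplicate windows → 32 − 16 = 16 distinct.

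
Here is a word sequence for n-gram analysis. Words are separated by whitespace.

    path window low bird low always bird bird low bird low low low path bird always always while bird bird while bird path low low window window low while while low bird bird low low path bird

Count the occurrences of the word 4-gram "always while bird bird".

Scanning the 34 overlapping 4-gram windows for "always while bird bird":
  position 17–20: always while bird bird

1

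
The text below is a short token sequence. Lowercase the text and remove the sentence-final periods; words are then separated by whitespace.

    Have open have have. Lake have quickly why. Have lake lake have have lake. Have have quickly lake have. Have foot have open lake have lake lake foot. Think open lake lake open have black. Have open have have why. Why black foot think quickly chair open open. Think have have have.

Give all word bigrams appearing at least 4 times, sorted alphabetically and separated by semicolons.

have have; have lake; lake have

Bigram counts meeting the condition (at least 4 times):
  have have: 7
  have lake: 4
  lake have: 5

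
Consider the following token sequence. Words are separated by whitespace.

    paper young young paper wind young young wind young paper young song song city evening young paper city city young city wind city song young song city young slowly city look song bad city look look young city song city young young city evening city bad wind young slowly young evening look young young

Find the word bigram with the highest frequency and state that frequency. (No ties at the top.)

"young young", 4 times

Bigram frequencies (highest first):
  young young: 4
  young paper: 3
  wind young: 3
  song city: 3
  city young: 3
  young city: 3
  … (27 more, each ≤ 2)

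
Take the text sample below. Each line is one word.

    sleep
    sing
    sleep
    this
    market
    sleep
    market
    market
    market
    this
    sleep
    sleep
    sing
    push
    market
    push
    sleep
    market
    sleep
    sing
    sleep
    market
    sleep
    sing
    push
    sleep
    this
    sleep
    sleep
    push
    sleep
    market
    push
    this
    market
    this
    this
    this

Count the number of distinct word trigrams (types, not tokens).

38 tokens → 36 trigram windows in total.
Repeated trigrams (each contributes count−1 duplicates):
  market sleep sing: 2
  push sleep market: 2
  sleep market sleep: 2
  sleep sing push: 2
  sleep sing sleep: 2
  this sleep sleep: 2
6 duplicate windows → 36 − 6 = 30 distinct.

30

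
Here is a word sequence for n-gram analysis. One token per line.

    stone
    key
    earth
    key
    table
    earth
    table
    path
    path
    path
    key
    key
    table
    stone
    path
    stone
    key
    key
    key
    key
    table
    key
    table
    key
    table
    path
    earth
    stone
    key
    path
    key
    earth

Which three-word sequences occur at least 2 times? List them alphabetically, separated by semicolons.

key key key; key key table; key table key; table key table

Trigram counts meeting the condition (at least 2 times):
  key key key: 2
  key key table: 2
  key table key: 2
  table key table: 2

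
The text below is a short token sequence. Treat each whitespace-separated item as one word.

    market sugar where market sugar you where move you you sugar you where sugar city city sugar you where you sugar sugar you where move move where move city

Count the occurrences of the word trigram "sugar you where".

4

Scanning the 27 overlapping trigram windows for "sugar you where":
  position 5–7: sugar you where
  position 11–13: sugar you where
  position 17–19: sugar you where
  position 22–24: sugar you where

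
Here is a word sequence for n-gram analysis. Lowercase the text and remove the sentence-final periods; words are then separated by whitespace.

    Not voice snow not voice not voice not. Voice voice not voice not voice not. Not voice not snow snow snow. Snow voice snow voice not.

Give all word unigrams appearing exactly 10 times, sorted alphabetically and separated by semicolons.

Unigram counts meeting the condition (exactly 10 times):
  not: 10
  voice: 10

not; voice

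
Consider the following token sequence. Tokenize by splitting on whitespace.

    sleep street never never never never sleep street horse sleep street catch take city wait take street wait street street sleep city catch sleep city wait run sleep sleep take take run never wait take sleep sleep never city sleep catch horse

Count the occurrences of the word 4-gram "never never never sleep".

Scanning the 39 overlapping 4-gram windows for "never never never sleep":
  position 4–7: never never never sleep

1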